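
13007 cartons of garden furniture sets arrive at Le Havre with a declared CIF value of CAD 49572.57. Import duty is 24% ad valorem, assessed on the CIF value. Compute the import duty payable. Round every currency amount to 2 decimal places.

Import duty: CAD 11897.42

Import duty = 49572.57 × 24% = 11897.42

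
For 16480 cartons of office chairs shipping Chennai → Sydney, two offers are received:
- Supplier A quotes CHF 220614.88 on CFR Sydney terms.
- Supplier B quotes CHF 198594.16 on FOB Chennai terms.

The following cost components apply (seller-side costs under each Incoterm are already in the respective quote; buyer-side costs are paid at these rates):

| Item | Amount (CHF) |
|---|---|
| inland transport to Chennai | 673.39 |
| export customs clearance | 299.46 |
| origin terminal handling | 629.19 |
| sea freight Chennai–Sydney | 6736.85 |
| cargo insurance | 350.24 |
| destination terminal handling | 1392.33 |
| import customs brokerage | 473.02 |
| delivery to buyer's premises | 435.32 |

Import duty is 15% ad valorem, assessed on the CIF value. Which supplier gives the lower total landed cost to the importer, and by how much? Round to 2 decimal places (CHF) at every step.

Supplier A (CFR):
CIF value = CFR price + insurance = 220614.88 + 350.24 = 220965.12
Import duty = 220965.12 × 15% = 33144.77
Buyer bears (A): 350.24 + 1392.33 + 473.02 + 435.32 = 2650.91
Landed cost (A) = invoice 220614.88 + 2650.91 + duty 33144.77 = 256410.56
Supplier B (FOB):
CIF value = FOB price + freight + insurance = 198594.16 + 6736.85 + 350.24 = 205681.25
Import duty = 205681.25 × 15% = 30852.19
Buyer bears (B): 6736.85 + 350.24 + 1392.33 + 473.02 + 435.32 = 9387.76
Landed cost (B) = invoice 198594.16 + 9387.76 + duty 30852.19 = 238834.11
Difference = |256410.56 − 238834.11| = 17576.45

Supplier B is cheaper by CHF 17576.45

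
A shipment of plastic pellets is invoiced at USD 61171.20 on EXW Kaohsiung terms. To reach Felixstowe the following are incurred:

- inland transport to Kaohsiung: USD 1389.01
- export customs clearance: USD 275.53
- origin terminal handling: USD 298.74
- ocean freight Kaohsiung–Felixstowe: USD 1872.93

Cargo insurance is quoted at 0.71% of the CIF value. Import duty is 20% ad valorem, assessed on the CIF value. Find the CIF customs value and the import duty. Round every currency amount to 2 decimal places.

Let C be the CIF value. C = EXW price + pre-shipment costs + freight + 0.71% × C
C − 0.71% × C = 61171.20 + 1389.01 + 275.53 + 298.74 + 1872.93
0.9929 × C = 65007.41
C = 65007.41 / 0.9929 = 65472.26
Insurance premium = 0.71% × 65472.26 = 464.85
Import duty = 65472.26 × 20% = 13094.45

CIF value: USD 65472.26; import duty: USD 13094.45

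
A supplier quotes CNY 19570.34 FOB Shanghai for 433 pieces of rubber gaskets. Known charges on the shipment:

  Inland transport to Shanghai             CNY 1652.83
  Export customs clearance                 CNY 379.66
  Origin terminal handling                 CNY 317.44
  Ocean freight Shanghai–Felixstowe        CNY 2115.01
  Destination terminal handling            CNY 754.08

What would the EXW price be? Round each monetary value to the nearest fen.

EXW price: CNY 17220.41

Not relevant to the conversion: freight, destination terminal — on the buyer under both terms; not part of either seller's price.
From FOB to EXW, the seller no longer bears: inland to port, export clearance, origin terminal.
EXW price = 19570.34 − 1652.83 − 379.66 − 317.44 = 17220.41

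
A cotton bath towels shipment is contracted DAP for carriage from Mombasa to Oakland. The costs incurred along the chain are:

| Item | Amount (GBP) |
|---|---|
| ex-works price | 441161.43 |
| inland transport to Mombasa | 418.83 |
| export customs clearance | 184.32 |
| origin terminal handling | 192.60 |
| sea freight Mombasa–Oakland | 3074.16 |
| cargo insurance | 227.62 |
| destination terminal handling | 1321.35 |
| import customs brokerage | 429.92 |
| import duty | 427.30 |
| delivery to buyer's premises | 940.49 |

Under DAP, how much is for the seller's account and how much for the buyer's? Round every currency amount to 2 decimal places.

DAP: the seller bears all costs to the named destination except import duty and clearance.
Seller's account: goods 441161.43 + inland to port 418.83 + export clearance 184.32 + origin terminal 192.60 + freight 3074.16 + insurance 227.62 + destination terminal 1321.35 + delivery 940.49 = 447520.80
Buyer's account: brokerage 429.92 + duty 427.30 = 857.22

Seller: GBP 447520.80; buyer: GBP 857.22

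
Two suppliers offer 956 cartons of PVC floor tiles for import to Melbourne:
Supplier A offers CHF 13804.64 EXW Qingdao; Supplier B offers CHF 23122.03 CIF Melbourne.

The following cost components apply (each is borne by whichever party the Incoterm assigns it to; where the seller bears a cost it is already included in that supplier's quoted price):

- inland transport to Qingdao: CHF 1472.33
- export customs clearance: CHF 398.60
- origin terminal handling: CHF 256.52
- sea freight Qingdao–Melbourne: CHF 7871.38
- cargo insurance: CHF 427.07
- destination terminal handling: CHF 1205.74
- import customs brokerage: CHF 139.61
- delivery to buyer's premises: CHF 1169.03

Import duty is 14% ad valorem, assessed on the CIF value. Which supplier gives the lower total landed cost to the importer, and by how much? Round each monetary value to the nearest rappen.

Supplier A (EXW):
CIF value = EXW price + inland to port + export clearance + origin terminal + freight + insurance = 13804.64 + 1472.33 + 398.60 + 256.52 + 7871.38 + 427.07 = 24230.54
Import duty = 24230.54 × 14% = 3392.28
Buyer bears (A): 1472.33 + 398.60 + 256.52 + 7871.38 + 427.07 + 1205.74 + 139.61 + 1169.03 = 12940.28
Landed cost (A) = invoice 13804.64 + 12940.28 + duty 3392.28 = 30137.20
Supplier B (CIF):
The CIF price already equals the CIF value: 23122.03
Import duty = 23122.03 × 14% = 3237.08
Buyer bears (B): 1205.74 + 139.61 + 1169.03 = 2514.38
Landed cost (B) = invoice 23122.03 + 2514.38 + duty 3237.08 = 28873.49
Difference = |30137.20 − 28873.49| = 1263.71

Supplier B is cheaper by CHF 1263.71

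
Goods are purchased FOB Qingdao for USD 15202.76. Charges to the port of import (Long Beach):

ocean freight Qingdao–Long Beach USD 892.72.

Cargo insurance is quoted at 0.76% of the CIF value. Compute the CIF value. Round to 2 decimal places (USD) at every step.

CIF value: USD 16218.74

Let C be the CIF value. C = FOB price + freight + 0.76% × C
C − 0.76% × C = 15202.76 + 892.72
0.9924 × C = 16095.48
C = 16095.48 / 0.9924 = 16218.74
Insurance premium = 0.76% × 16218.74 = 123.26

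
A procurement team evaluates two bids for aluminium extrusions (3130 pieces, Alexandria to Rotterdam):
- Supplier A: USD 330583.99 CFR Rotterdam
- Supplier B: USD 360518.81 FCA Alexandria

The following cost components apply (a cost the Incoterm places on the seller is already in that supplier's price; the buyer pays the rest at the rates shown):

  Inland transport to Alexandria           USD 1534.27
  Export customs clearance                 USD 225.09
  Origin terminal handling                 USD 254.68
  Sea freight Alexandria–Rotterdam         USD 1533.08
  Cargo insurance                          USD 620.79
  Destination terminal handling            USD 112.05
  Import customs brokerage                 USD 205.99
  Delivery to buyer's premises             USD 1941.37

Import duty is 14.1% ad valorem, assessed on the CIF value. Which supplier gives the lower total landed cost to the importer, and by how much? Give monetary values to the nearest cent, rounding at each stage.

Supplier A is cheaper by USD 36195.47

Supplier A (CFR):
CIF value = CFR price + insurance = 330583.99 + 620.79 = 331204.78
Import duty = 331204.78 × 14.1% = 46699.87
Buyer bears (A): 620.79 + 112.05 + 205.99 + 1941.37 = 2880.20
Landed cost (A) = invoice 330583.99 + 2880.20 + duty 46699.87 = 380164.06
Supplier B (FCA):
CIF value = FCA price + origin terminal + freight + insurance = 360518.81 + 254.68 + 1533.08 + 620.79 = 362927.36
Import duty = 362927.36 × 14.1% = 51172.76
Buyer bears (B): 254.68 + 1533.08 + 620.79 + 112.05 + 205.99 + 1941.37 = 4667.96
Landed cost (B) = invoice 360518.81 + 4667.96 + duty 51172.76 = 416359.53
Difference = |380164.06 − 416359.53| = 36195.47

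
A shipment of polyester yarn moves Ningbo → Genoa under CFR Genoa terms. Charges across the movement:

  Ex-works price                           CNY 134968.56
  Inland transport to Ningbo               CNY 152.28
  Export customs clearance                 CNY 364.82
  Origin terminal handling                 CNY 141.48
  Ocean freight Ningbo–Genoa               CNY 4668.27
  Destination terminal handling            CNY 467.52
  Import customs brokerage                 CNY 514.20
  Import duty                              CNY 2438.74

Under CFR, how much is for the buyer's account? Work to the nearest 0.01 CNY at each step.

CFR: the seller pays costs through ocean freight to the destination port, but not insurance.
Seller's account: goods 134968.56 + inland to port 152.28 + export clearance 364.82 + origin terminal 141.48 + freight 4668.27 = 140295.41
Buyer's account: destination terminal 467.52 + brokerage 514.20 + duty 2438.74 = 3420.46

Buyer's account: CNY 3420.46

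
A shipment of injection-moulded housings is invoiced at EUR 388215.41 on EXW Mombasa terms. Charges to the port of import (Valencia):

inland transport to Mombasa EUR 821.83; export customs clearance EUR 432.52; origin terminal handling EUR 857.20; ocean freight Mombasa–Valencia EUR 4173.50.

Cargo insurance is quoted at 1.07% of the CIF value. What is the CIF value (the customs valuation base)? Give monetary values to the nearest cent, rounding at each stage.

CIF value: EUR 398767.27

Let C be the CIF value. C = EXW price + pre-shipment costs + freight + 1.07% × C
C − 1.07% × C = 388215.41 + 821.83 + 432.52 + 857.20 + 4173.50
0.9893 × C = 394500.46
C = 394500.46 / 0.9893 = 398767.27
Insurance premium = 1.07% × 398767.27 = 4266.81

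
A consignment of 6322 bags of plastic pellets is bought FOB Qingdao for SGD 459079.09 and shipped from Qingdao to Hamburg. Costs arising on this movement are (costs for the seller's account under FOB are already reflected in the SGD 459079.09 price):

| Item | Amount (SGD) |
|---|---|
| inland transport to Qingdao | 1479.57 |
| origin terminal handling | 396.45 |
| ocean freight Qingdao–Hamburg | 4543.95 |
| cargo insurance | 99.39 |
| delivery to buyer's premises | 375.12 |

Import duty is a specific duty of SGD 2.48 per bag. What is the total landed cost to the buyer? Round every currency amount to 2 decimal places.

Total landed cost: SGD 479776.11

FOB: the seller bears costs until goods are on board at the origin port; the buyer bears freight, insurance and all costs thereafter.
Already in the invoice (seller's account under FOB): inland to port, origin terminal — exclude.
CIF value = FOB price + freight + insurance = 459079.09 + 4543.95 + 99.39 = 463722.43
Import duty = 6322 × 2.48 = 15678.56
Buyer bears: freight 4543.95 + insurance 99.39 + delivery 375.12 + duty 15678.56 = 20697.02
Landed cost = invoice 459079.09 + 20697.02 = 479776.11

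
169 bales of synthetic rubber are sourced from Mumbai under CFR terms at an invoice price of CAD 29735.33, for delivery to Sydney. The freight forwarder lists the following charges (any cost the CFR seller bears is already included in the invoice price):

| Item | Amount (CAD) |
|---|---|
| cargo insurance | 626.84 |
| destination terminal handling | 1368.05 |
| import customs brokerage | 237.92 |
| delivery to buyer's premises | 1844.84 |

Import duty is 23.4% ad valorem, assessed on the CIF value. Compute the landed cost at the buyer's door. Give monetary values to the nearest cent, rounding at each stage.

Total landed cost: CAD 40917.73

CFR: the seller pays costs through ocean freight to the destination port, but not insurance.
CIF value = CFR price + insurance = 29735.33 + 626.84 = 30362.17
Import duty = 30362.17 × 23.4% = 7104.75
Buyer bears: insurance 626.84 + destination terminal 1368.05 + brokerage 237.92 + delivery 1844.84 + duty 7104.75 = 11182.40
Landed cost = invoice 29735.33 + 11182.40 = 40917.73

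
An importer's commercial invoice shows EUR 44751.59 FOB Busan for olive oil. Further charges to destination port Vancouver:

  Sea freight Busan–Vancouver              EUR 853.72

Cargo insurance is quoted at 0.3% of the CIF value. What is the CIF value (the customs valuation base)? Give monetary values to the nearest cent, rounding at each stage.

Let C be the CIF value. C = FOB price + freight + 0.3% × C
C − 0.3% × C = 44751.59 + 853.72
0.997 × C = 45605.31
C = 45605.31 / 0.997 = 45742.54
Insurance premium = 0.3% × 45742.54 = 137.23

CIF value: EUR 45742.54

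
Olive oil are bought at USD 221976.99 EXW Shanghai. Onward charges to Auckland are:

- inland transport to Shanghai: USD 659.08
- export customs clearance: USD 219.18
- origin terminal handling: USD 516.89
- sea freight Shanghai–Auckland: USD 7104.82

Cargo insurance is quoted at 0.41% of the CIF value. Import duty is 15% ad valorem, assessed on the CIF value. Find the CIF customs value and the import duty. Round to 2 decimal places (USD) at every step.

CIF value: USD 231425.81; import duty: USD 34713.87

Let C be the CIF value. C = EXW price + pre-shipment costs + freight + 0.41% × C
C − 0.41% × C = 221976.99 + 659.08 + 219.18 + 516.89 + 7104.82
0.9959 × C = 230476.96
C = 230476.96 / 0.9959 = 231425.81
Insurance premium = 0.41% × 231425.81 = 948.85
Import duty = 231425.81 × 15% = 34713.87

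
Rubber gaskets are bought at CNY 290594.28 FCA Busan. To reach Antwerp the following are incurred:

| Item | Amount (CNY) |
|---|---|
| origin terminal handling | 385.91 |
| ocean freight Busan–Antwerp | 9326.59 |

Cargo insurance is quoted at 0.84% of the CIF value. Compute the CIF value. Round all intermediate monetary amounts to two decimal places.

Let C be the CIF value. C = FCA price + pre-shipment costs + freight + 0.84% × C
C − 0.84% × C = 290594.28 + 385.91 + 9326.59
0.9916 × C = 300306.78
C = 300306.78 / 0.9916 = 302850.73
Insurance premium = 0.84% × 302850.73 = 2543.95

CIF value: CNY 302850.73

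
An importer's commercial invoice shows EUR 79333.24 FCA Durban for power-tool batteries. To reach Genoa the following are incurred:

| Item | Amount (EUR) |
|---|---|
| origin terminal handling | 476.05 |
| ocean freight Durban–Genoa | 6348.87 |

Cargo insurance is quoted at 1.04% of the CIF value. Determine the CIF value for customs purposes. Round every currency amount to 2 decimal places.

CIF value: EUR 87063.62

Let C be the CIF value. C = FCA price + pre-shipment costs + freight + 1.04% × C
C − 1.04% × C = 79333.24 + 476.05 + 6348.87
0.9896 × C = 86158.16
C = 86158.16 / 0.9896 = 87063.62
Insurance premium = 1.04% × 87063.62 = 905.46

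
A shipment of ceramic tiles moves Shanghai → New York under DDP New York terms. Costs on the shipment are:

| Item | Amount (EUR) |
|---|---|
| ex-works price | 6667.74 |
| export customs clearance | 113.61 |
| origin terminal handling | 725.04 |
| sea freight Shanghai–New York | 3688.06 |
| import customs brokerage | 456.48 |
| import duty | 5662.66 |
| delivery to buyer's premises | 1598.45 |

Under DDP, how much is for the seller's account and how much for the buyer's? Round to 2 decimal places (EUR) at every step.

DDP: the seller bears all costs including import duty.
Seller's account: goods 6667.74 + export clearance 113.61 + origin terminal 725.04 + freight 3688.06 + brokerage 456.48 + duty 5662.66 + delivery 1598.45 = 18912.04
Buyer's account: 0.00

Seller: EUR 18912.04; buyer: EUR 0.00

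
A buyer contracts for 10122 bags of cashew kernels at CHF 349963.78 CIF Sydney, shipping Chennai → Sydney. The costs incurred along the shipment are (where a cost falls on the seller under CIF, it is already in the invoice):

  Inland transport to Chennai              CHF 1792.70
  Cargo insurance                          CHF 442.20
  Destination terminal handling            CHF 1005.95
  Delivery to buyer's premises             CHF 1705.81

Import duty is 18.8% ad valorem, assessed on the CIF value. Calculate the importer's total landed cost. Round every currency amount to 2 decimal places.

Total landed cost: CHF 418468.73

CIF: the seller pays costs through ocean freight and marine insurance to the destination port.
Already in the invoice (seller's account under CIF): inland to port, insurance — exclude.
The CIF price already equals the CIF value: 349963.78
Import duty = 349963.78 × 18.8% = 65793.19
Buyer bears: destination terminal 1005.95 + delivery 1705.81 + duty 65793.19 = 68504.95
Landed cost = invoice 349963.78 + 68504.95 = 418468.73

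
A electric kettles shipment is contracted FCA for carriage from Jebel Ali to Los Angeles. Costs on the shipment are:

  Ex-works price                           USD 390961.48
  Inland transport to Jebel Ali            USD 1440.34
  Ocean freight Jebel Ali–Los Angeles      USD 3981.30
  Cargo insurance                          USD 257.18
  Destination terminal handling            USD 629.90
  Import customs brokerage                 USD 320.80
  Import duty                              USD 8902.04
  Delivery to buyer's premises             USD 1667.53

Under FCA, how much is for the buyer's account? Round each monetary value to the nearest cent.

Buyer's account: USD 15758.75

FCA: the seller delivers export-cleared goods to the carrier; the buyer bears costs from that point.
Seller's account: goods 390961.48 + inland to port 1440.34 = 392401.82
Buyer's account: freight 3981.30 + insurance 257.18 + destination terminal 629.90 + brokerage 320.80 + duty 8902.04 + delivery 1667.53 = 15758.75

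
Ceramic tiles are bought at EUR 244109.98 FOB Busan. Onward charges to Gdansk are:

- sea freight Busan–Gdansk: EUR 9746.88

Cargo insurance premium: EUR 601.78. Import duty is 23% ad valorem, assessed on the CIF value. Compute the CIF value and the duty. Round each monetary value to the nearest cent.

CIF value: EUR 254458.64; import duty: EUR 58525.49

CIF = FOB price + freight + insurance
CIF = 244109.98 + 9746.88 + 601.78 = 254458.64
Import duty = 254458.64 × 23% = 58525.49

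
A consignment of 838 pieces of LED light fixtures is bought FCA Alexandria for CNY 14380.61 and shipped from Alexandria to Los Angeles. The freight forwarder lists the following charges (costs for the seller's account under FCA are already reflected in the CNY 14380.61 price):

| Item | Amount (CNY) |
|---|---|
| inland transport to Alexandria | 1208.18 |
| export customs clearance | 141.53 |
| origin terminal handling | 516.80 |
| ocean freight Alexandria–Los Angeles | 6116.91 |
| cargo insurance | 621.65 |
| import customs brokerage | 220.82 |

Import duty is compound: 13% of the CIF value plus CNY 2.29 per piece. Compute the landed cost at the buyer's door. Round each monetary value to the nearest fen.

FCA: the seller delivers export-cleared goods to the carrier; the buyer bears costs from that point.
Already in the invoice (seller's account under FCA): inland to port, export clearance — exclude.
CIF value = FCA price + origin terminal + freight + insurance = 14380.61 + 516.80 + 6116.91 + 621.65 = 21635.97
Ad valorem component: 21635.97 × 13% = 2812.68
Specific component: 838 × 2.29 = 1919.02
Import duty = 2812.68 + 1919.02 = 4731.70
Buyer bears: origin terminal 516.80 + freight 6116.91 + insurance 621.65 + brokerage 220.82 + duty 4731.70 = 12207.88
Landed cost = invoice 14380.61 + 12207.88 = 26588.49

Total landed cost: CNY 26588.49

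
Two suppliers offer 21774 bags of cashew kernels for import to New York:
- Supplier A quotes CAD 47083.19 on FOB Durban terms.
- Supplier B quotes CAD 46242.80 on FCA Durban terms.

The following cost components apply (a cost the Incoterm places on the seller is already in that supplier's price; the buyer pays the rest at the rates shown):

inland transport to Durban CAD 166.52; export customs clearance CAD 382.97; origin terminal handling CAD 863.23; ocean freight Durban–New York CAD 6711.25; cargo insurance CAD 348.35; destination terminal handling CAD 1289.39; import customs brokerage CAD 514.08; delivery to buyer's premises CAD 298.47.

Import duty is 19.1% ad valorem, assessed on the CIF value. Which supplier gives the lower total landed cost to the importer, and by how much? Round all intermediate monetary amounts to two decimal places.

Supplier A (FOB):
CIF value = FOB price + freight + insurance = 47083.19 + 6711.25 + 348.35 = 54142.79
Import duty = 54142.79 × 19.1% = 10341.27
Buyer bears (A): 6711.25 + 348.35 + 1289.39 + 514.08 + 298.47 = 9161.54
Landed cost (A) = invoice 47083.19 + 9161.54 + duty 10341.27 = 66586.00
Supplier B (FCA):
CIF value = FCA price + origin terminal + freight + insurance = 46242.80 + 863.23 + 6711.25 + 348.35 = 54165.63
Import duty = 54165.63 × 19.1% = 10345.64
Buyer bears (B): 863.23 + 6711.25 + 348.35 + 1289.39 + 514.08 + 298.47 = 10024.77
Landed cost (B) = invoice 46242.80 + 10024.77 + duty 10345.64 = 66613.21
Difference = |66586.00 − 66613.21| = 27.21

Supplier A is cheaper by CAD 27.21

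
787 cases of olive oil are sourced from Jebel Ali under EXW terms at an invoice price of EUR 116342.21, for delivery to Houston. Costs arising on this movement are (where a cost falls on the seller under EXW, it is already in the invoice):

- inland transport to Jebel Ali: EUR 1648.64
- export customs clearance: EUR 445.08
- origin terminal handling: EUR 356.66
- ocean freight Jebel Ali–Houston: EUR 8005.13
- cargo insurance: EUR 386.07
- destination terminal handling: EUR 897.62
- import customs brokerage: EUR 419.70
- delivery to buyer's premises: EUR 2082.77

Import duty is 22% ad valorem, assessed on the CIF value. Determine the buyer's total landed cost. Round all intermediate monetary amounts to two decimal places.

Total landed cost: EUR 158564.31

EXW: the seller makes goods available at their premises; the buyer bears all onward costs.
CIF value = EXW price + inland to port + export clearance + origin terminal + freight + insurance = 116342.21 + 1648.64 + 445.08 + 356.66 + 8005.13 + 386.07 = 127183.79
Import duty = 127183.79 × 22% = 27980.43
Buyer bears: inland to port 1648.64 + export clearance 445.08 + origin terminal 356.66 + freight 8005.13 + insurance 386.07 + destination terminal 897.62 + brokerage 419.70 + delivery 2082.77 + duty 27980.43 = 42222.10
Landed cost = invoice 116342.21 + 42222.10 = 158564.31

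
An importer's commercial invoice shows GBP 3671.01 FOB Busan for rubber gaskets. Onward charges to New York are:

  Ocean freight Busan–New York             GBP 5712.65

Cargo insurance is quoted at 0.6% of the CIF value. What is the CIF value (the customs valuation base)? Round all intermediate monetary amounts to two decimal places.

CIF value: GBP 9440.30

Let C be the CIF value. C = FOB price + freight + 0.6% × C
C − 0.6% × C = 3671.01 + 5712.65
0.994 × C = 9383.66
C = 9383.66 / 0.994 = 9440.30
Insurance premium = 0.6% × 9440.30 = 56.64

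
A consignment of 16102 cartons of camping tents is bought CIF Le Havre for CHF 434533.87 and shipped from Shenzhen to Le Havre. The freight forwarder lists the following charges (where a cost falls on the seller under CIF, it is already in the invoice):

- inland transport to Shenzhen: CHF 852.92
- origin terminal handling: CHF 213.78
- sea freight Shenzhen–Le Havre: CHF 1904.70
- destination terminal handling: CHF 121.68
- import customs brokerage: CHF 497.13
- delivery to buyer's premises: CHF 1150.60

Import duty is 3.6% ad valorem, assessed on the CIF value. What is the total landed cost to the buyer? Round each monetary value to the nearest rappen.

CIF: the seller pays costs through ocean freight and marine insurance to the destination port.
Already in the invoice (seller's account under CIF): inland to port, origin terminal, freight — exclude.
The CIF price already equals the CIF value: 434533.87
Import duty = 434533.87 × 3.6% = 15643.22
Buyer bears: destination terminal 121.68 + brokerage 497.13 + delivery 1150.60 + duty 15643.22 = 17412.63
Landed cost = invoice 434533.87 + 17412.63 = 451946.50

Total landed cost: CHF 451946.50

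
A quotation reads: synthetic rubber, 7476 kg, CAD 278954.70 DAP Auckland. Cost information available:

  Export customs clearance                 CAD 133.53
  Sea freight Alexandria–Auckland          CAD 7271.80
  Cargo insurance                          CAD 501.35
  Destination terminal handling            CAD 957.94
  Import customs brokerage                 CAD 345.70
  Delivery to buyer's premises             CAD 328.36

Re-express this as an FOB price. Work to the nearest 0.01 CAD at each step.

FOB price: CAD 269895.25

Not relevant to the conversion: export clearance — on the seller under both DAP and FOB; already in the DAP price and stays in the FOB price. brokerage — on the buyer under both terms; not part of either seller's price.
From DAP to FOB, the seller no longer bears: freight, insurance, destination terminal, delivery.
FOB price = 278954.70 − 7271.80 − 501.35 − 957.94 − 328.36 = 269895.25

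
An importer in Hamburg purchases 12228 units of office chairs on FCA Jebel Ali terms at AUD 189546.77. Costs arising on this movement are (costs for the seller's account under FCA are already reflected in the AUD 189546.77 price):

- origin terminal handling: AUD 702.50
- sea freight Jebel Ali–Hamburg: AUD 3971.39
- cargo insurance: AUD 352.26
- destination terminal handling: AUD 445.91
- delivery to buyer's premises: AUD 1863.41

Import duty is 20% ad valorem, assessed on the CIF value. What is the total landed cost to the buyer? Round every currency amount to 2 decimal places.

FCA: the seller delivers export-cleared goods to the carrier; the buyer bears costs from that point.
CIF value = FCA price + origin terminal + freight + insurance = 189546.77 + 702.50 + 3971.39 + 352.26 = 194572.92
Import duty = 194572.92 × 20% = 38914.58
Buyer bears: origin terminal 702.50 + freight 3971.39 + insurance 352.26 + destination terminal 445.91 + delivery 1863.41 + duty 38914.58 = 46250.05
Landed cost = invoice 189546.77 + 46250.05 = 235796.82

Total landed cost: AUD 235796.82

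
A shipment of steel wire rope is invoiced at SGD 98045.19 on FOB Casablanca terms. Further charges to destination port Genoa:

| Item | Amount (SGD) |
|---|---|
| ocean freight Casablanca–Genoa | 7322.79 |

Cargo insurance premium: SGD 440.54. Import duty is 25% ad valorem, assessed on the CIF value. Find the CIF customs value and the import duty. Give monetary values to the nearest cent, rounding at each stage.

CIF value: SGD 105808.52; import duty: SGD 26452.13

CIF = FOB price + freight + insurance
CIF = 98045.19 + 7322.79 + 440.54 = 105808.52
Import duty = 105808.52 × 25% = 26452.13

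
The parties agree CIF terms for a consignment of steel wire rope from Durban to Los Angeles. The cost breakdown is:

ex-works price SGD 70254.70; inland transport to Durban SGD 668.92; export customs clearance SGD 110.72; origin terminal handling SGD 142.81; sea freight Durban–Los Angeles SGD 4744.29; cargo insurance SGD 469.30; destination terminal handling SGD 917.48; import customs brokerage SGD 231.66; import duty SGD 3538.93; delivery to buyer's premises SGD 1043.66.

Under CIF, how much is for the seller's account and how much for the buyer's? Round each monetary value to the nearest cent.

Seller: SGD 76390.74; buyer: SGD 5731.73

CIF: the seller pays costs through ocean freight and marine insurance to the destination port.
Seller's account: goods 70254.70 + inland to port 668.92 + export clearance 110.72 + origin terminal 142.81 + freight 4744.29 + insurance 469.30 = 76390.74
Buyer's account: destination terminal 917.48 + brokerage 231.66 + duty 3538.93 + delivery 1043.66 = 5731.73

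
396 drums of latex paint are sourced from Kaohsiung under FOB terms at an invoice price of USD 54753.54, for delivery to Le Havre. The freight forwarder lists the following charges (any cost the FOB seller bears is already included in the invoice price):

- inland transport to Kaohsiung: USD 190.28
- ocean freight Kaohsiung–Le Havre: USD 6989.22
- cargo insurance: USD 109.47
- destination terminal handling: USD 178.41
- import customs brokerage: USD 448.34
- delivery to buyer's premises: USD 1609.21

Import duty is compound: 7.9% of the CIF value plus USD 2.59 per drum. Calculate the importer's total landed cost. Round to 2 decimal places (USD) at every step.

FOB: the seller bears costs until goods are on board at the origin port; the buyer bears freight, insurance and all costs thereafter.
Already in the invoice (seller's account under FOB): inland to port — exclude.
CIF value = FOB price + freight + insurance = 54753.54 + 6989.22 + 109.47 = 61852.23
Ad valorem component: 61852.23 × 7.9% = 4886.33
Specific component: 396 × 2.59 = 1025.64
Import duty = 4886.33 + 1025.64 = 5911.97
Buyer bears: freight 6989.22 + insurance 109.47 + destination terminal 178.41 + brokerage 448.34 + delivery 1609.21 + duty 5911.97 = 15246.62
Landed cost = invoice 54753.54 + 15246.62 = 70000.16

Total landed cost: USD 70000.16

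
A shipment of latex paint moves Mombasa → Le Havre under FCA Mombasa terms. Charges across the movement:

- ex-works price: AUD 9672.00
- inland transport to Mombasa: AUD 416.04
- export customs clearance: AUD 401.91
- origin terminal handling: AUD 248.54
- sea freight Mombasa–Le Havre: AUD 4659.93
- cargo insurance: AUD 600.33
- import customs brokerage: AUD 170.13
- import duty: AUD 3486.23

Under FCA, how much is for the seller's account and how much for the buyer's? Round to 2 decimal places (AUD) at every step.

Seller: AUD 10489.95; buyer: AUD 9165.16

FCA: the seller delivers export-cleared goods to the carrier; the buyer bears costs from that point.
Seller's account: goods 9672.00 + inland to port 416.04 + export clearance 401.91 = 10489.95
Buyer's account: origin terminal 248.54 + freight 4659.93 + insurance 600.33 + brokerage 170.13 + duty 3486.23 = 9165.16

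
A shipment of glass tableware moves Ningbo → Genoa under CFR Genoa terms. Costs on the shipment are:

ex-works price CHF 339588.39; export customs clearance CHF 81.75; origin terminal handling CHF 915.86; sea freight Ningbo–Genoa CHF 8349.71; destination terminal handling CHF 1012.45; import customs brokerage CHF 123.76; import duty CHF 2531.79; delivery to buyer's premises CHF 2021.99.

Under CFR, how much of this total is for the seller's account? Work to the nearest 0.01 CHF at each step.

Seller's account: CHF 348935.71

CFR: the seller pays costs through ocean freight to the destination port, but not insurance.
Seller's account: goods 339588.39 + export clearance 81.75 + origin terminal 915.86 + freight 8349.71 = 348935.71
Buyer's account: destination terminal 1012.45 + brokerage 123.76 + duty 2531.79 + delivery 2021.99 = 5689.99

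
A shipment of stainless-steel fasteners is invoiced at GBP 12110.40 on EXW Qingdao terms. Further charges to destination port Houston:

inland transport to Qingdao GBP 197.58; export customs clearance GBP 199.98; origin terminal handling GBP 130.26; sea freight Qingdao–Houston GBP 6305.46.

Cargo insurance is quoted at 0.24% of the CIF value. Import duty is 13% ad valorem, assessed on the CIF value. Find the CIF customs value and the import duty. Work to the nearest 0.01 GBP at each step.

CIF value: GBP 18989.25; import duty: GBP 2468.60

Let C be the CIF value. C = EXW price + pre-shipment costs + freight + 0.24% × C
C − 0.24% × C = 12110.40 + 197.58 + 199.98 + 130.26 + 6305.46
0.9976 × C = 18943.68
C = 18943.68 / 0.9976 = 18989.25
Insurance premium = 0.24% × 18989.25 = 45.57
Import duty = 18989.25 × 13% = 2468.60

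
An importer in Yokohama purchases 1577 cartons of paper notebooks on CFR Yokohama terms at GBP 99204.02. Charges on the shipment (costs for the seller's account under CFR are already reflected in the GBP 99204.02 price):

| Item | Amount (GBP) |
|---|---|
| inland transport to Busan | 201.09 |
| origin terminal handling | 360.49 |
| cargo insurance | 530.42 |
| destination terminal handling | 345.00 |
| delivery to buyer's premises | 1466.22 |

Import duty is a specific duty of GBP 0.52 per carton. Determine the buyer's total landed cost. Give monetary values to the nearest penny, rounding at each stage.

Total landed cost: GBP 102365.70

CFR: the seller pays costs through ocean freight to the destination port, but not insurance.
Already in the invoice (seller's account under CFR): inland to port, origin terminal — exclude.
CIF value = CFR price + insurance = 99204.02 + 530.42 = 99734.44
Import duty = 1577 × 0.52 = 820.04
Buyer bears: insurance 530.42 + destination terminal 345.00 + delivery 1466.22 + duty 820.04 = 3161.68
Landed cost = invoice 99204.02 + 3161.68 = 102365.70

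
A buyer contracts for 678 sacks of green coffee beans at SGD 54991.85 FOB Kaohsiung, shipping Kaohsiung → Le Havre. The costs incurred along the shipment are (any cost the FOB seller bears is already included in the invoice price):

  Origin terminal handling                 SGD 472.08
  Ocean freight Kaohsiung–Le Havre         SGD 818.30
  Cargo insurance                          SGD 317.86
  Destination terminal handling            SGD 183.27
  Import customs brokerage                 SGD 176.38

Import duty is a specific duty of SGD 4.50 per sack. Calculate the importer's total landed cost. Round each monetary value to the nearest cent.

FOB: the seller bears costs until goods are on board at the origin port; the buyer bears freight, insurance and all costs thereafter.
Already in the invoice (seller's account under FOB): origin terminal — exclude.
CIF value = FOB price + freight + insurance = 54991.85 + 818.30 + 317.86 = 56128.01
Import duty = 678 × 4.50 = 3051.00
Buyer bears: freight 818.30 + insurance 317.86 + destination terminal 183.27 + brokerage 176.38 + duty 3051.00 = 4546.81
Landed cost = invoice 54991.85 + 4546.81 = 59538.66

Total landed cost: SGD 59538.66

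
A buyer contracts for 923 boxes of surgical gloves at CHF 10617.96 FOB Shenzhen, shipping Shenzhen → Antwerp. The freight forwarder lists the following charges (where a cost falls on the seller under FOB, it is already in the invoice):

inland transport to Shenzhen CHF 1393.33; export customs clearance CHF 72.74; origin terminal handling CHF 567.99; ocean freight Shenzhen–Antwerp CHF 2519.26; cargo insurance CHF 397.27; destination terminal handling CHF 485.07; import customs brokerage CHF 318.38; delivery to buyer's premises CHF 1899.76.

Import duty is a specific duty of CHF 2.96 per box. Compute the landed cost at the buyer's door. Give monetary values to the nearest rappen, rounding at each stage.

Total landed cost: CHF 18969.78

FOB: the seller bears costs until goods are on board at the origin port; the buyer bears freight, insurance and all costs thereafter.
Already in the invoice (seller's account under FOB): inland to port, export clearance, origin terminal — exclude.
CIF value = FOB price + freight + insurance = 10617.96 + 2519.26 + 397.27 = 13534.49
Import duty = 923 × 2.96 = 2732.08
Buyer bears: freight 2519.26 + insurance 397.27 + destination terminal 485.07 + brokerage 318.38 + delivery 1899.76 + duty 2732.08 = 8351.82
Landed cost = invoice 10617.96 + 8351.82 = 18969.78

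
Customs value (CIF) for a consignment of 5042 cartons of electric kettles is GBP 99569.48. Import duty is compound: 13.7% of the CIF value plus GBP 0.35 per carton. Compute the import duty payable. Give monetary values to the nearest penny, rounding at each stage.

Import duty: GBP 15405.72

Ad valorem component: 99569.48 × 13.7% = 13641.02
Specific component: 5042 × 0.35 = 1764.70
Import duty = 13641.02 + 1764.70 = 15405.72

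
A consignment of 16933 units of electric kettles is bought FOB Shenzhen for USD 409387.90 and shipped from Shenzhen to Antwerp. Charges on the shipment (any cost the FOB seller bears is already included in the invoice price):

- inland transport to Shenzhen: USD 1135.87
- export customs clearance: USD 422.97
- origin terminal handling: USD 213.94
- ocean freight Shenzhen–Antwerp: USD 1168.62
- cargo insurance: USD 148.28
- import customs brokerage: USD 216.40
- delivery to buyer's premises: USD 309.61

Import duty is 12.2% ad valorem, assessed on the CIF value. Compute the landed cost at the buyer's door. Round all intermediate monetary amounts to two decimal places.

Total landed cost: USD 461336.80

FOB: the seller bears costs until goods are on board at the origin port; the buyer bears freight, insurance and all costs thereafter.
Already in the invoice (seller's account under FOB): inland to port, export clearance, origin terminal — exclude.
CIF value = FOB price + freight + insurance = 409387.90 + 1168.62 + 148.28 = 410704.80
Import duty = 410704.80 × 12.2% = 50105.99
Buyer bears: freight 1168.62 + insurance 148.28 + brokerage 216.40 + delivery 309.61 + duty 50105.99 = 51948.90
Landed cost = invoice 409387.90 + 51948.90 = 461336.80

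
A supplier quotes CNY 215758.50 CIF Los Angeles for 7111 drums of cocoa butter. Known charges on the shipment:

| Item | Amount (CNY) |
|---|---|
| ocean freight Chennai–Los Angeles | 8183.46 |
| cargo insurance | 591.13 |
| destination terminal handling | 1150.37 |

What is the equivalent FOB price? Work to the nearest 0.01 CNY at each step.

FOB price: CNY 206983.91

Not relevant to the conversion: destination terminal — on the buyer under both terms; not part of either seller's price.
From CIF to FOB, the seller no longer bears: freight, insurance.
FOB price = 215758.50 − 8183.46 − 591.13 = 206983.91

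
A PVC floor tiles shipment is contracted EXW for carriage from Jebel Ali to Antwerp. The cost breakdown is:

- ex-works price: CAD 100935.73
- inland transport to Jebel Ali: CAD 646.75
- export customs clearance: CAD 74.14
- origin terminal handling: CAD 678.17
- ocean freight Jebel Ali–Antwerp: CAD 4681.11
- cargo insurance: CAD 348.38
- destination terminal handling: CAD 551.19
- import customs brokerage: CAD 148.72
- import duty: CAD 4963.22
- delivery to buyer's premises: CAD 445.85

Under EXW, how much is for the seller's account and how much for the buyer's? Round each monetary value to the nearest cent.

Seller: CAD 100935.73; buyer: CAD 12537.53

EXW: the seller makes goods available at their premises; the buyer bears all onward costs.
Seller's account: goods 100935.73 = 100935.73
Buyer's account: inland to port 646.75 + export clearance 74.14 + origin terminal 678.17 + freight 4681.11 + insurance 348.38 + destination terminal 551.19 + brokerage 148.72 + duty 4963.22 + delivery 445.85 = 12537.53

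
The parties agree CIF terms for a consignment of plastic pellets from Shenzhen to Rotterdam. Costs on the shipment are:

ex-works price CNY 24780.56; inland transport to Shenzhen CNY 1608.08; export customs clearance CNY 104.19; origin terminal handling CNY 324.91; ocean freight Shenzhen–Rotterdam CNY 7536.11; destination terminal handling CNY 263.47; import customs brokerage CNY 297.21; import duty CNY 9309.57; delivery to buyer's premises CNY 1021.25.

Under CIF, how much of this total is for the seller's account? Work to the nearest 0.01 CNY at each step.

Seller's account: CNY 34353.85

CIF: the seller pays costs through ocean freight and marine insurance to the destination port.
Seller's account: goods 24780.56 + inland to port 1608.08 + export clearance 104.19 + origin terminal 324.91 + freight 7536.11 = 34353.85
Buyer's account: destination terminal 263.47 + brokerage 297.21 + duty 9309.57 + delivery 1021.25 = 10891.50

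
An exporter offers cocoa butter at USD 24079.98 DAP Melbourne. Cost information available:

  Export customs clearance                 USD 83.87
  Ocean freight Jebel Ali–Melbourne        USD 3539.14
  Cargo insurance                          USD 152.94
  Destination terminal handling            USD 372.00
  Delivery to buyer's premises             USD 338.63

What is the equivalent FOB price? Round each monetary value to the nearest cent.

Not relevant to the conversion: export clearance — on the seller under both DAP and FOB; already in the DAP price and stays in the FOB price.
From DAP to FOB, the seller no longer bears: freight, insurance, destination terminal, delivery.
FOB price = 24079.98 − 3539.14 − 152.94 − 372.00 − 338.63 = 19677.27

FOB price: USD 19677.27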